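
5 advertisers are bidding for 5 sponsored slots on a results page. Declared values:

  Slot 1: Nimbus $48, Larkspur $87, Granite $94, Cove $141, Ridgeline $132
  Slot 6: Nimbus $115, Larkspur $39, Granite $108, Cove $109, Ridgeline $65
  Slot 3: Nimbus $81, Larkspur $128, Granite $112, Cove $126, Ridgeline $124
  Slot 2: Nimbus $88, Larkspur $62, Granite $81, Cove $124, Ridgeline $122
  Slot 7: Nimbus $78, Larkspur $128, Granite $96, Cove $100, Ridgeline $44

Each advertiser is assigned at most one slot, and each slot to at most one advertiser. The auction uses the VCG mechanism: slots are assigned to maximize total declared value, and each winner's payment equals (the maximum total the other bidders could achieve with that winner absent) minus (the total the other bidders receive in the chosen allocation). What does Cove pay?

Cove pays $10.

Efficient allocation: Nimbus→Slot 6 ($115), Larkspur→Slot 7 ($128), Granite→Slot 3 ($112), Cove→Slot 1 ($141), Ridgeline→Slot 2 ($122); total welfare W = $618.
Cove receives Slot 1 at value $141, so the others get W − 141 = $477.
Without Cove: best allocation of the remaining 4 bidders over all 5 slots is Nimbus→Slot 6 ($115), Larkspur→Slot 7 ($128), Granite→Slot 3 ($112), Ridgeline→Slot 1 ($132), total $487.
VCG payment = (others' best without Cove) − (others' welfare with Cove) = 487 − 477 = $10.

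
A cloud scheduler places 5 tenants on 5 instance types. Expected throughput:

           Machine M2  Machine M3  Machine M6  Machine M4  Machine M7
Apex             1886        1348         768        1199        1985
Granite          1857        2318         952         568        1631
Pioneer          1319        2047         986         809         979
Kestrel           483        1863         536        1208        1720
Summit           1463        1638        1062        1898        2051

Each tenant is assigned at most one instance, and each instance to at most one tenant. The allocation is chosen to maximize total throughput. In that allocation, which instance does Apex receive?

Optimal: Apex→Machine M2 (1886 ops/s), Granite→Machine M3 (2318 ops/s), Pioneer→Machine M6 (986 ops/s), Kestrel→Machine M7 (1720 ops/s), Summit→Machine M4 (1898 ops/s) — total 1886+2318+986+1720+1898 = 8808 ops/s.
Max-entry greedy (repeatedly take the single best remaining cell) gives 8449 ops/s, worse by 359.
Next-best assignment: Apex→Machine M7, Granite→Machine M2, Pioneer→Machine M6, Kestrel→Machine M3, Summit→Machine M4 = 8589 ops/s.
Swapping Apex↔Kestrel (Apex→Machine M7 1985 ops/s, Kestrel→Machine M2 483 ops/s) loses 1138.
Apex's own top instance is Machine M7 (1985 ops/s), but forcing Apex→Machine M7 and reassigning the rest optimally gives only 8589 ops/s — worse by 219.

Apex receives Machine M2.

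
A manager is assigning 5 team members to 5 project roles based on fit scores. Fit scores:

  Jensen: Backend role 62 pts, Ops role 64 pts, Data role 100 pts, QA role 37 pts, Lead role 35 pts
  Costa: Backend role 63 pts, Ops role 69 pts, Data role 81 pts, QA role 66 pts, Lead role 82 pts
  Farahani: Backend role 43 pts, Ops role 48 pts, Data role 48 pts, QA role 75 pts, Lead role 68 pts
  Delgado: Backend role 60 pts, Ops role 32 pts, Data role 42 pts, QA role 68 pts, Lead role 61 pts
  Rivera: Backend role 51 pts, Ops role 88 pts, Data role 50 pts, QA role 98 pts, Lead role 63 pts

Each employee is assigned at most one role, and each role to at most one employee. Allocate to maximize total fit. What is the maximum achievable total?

Optimal: Jensen→Data role (100 pts), Costa→Lead role (82 pts), Farahani→QA role (75 pts), Delgado→Backend role (60 pts), Rivera→Ops role (88 pts) — total 100+82+75+60+88 = 405 pts.
Max-entry greedy (repeatedly take the single best remaining cell) gives 388 pts, worse by 17.
Next-best assignment: Jensen→Data role, Costa→Ops role, Farahani→Lead role, Delgado→Backend role, Rivera→QA role = 395 pts.
No other one-to-one assignment exceeds 405 pts.

Max total: 405 pts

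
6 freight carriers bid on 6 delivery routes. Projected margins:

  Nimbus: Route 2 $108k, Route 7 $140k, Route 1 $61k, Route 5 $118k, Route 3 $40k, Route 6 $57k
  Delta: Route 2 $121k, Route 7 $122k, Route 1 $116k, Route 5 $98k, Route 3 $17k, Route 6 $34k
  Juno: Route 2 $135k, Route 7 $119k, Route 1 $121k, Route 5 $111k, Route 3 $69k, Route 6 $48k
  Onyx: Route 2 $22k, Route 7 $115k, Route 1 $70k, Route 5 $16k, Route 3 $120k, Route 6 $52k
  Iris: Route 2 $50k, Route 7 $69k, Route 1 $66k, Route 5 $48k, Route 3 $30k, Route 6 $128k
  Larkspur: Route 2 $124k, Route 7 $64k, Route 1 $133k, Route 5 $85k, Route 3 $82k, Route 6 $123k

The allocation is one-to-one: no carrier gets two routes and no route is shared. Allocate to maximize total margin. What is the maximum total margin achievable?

Maximum total: $756k

Treat this as an assignment problem: match each carrier to one route.
Optimal: Nimbus→Route 5 ($118k), Delta→Route 7 ($122k), Juno→Route 2 ($135k), Onyx→Route 3 ($120k), Iris→Route 6 ($128k), Larkspur→Route 1 ($133k) — total 118+122+135+120+128+133 = $756k.
Row-greedy (each carrier in turn takes its best remaining route) gives $715k, worse by 41.
Next-best assignment: Nimbus→Route 7, Delta→Route 5, Juno→Route 2, Onyx→Route 3, Iris→Route 6, Larkspur→Route 1 = $754k.
Swapping Nimbus↔Onyx (Nimbus→Route 3 $40k, Onyx→Route 5 $16k) loses 182.
No other one-to-one assignment exceeds $756k.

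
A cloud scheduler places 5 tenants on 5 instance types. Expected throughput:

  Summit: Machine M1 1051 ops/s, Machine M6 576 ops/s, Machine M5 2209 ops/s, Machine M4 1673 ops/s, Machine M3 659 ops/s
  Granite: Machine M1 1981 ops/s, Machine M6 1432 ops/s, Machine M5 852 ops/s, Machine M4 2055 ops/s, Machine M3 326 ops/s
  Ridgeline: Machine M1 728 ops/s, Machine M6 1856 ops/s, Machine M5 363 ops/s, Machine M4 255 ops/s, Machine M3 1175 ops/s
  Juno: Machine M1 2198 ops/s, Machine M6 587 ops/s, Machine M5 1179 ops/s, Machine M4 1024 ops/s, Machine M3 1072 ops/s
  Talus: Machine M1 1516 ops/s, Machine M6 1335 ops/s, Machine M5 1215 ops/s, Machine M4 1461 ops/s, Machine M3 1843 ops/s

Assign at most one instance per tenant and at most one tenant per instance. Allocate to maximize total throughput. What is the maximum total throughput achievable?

Maximum total: 10161 ops/s

Optimal: Summit→Machine M5 (2209 ops/s), Granite→Machine M4 (2055 ops/s), Ridgeline→Machine M6 (1856 ops/s), Juno→Machine M1 (2198 ops/s), Talus→Machine M3 (1843 ops/s) — total 2209+2055+1856+2198+1843 = 10161 ops/s.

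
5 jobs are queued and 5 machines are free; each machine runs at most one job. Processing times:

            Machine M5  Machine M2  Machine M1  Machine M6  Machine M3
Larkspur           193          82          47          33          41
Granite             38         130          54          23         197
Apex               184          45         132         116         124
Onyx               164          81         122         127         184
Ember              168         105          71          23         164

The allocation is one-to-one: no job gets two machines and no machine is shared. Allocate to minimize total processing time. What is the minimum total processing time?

Minimum total: 269 min

Treat this as an assignment problem: match each job to one machine.
Optimal: Larkspur→Machine M3 (41 min), Granite→Machine M5 (38 min), Apex→Machine M2 (45 min), Onyx→Machine M1 (122 min), Ember→Machine M6 (23 min) — total 41+38+45+122+23 = 269 min.
Min-entry greedy (repeatedly take the single cheapest remaining cell) gives 344 min, worse by 75.
Next-best assignment: Larkspur→Machine M1, Granite→Machine M5, Apex→Machine M3, Onyx→Machine M2, Ember→Machine M6 = 313 min.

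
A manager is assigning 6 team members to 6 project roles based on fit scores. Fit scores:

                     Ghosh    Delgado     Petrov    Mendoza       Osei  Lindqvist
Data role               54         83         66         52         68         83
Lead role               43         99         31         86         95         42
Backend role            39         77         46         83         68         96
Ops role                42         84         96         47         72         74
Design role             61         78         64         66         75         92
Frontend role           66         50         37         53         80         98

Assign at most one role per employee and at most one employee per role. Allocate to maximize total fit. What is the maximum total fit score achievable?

Max total: 516 pts

Optimal: Ghosh→Design role (61 pts), Delgado→Data role (83 pts), Petrov→Ops role (96 pts), Mendoza→Backend role (83 pts), Osei→Lead role (95 pts), Lindqvist→Frontend role (98 pts) — total 61+83+96+83+95+98 = 516 pts.
Next-best assignment: Ghosh→Frontend role, Delgado→Data role, Petrov→Ops role, Mendoza→Backend role, Osei→Lead role, Lindqvist→Design role = 515 pts.
Swapping Petrov↔Mendoza (Petrov→Backend role 46 pts, Mendoza→Ops role 47 pts) loses 86.
Every other assignment is strictly worse.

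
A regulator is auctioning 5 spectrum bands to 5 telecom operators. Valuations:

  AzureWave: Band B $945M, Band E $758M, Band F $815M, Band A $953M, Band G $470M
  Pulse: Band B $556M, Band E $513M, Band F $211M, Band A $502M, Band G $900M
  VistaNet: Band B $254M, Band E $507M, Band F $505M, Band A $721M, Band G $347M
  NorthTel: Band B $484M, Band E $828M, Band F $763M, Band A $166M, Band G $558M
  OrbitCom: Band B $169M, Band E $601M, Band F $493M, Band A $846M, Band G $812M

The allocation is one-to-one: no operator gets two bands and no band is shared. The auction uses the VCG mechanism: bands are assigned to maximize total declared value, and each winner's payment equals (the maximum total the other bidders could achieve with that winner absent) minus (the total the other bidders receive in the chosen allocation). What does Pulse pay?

Pulse pays $182M.

Efficient allocation: AzureWave→Band B ($945M), Pulse→Band G ($900M), VistaNet→Band F ($505M), NorthTel→Band E ($828M), OrbitCom→Band A ($846M); total welfare W = $4024M.
Pulse receives Band G at value $900M, so the others get W − 900 = $3124M.
Without Pulse: best allocation of the remaining 4 bidders over all 5 bands is AzureWave→Band B ($945M), VistaNet→Band A ($721M), NorthTel→Band E ($828M), OrbitCom→Band G ($812M), total $3306M.
VCG payment = (others' best without Pulse) − (others' welfare with Pulse) = 3306 − 3124 = $182M.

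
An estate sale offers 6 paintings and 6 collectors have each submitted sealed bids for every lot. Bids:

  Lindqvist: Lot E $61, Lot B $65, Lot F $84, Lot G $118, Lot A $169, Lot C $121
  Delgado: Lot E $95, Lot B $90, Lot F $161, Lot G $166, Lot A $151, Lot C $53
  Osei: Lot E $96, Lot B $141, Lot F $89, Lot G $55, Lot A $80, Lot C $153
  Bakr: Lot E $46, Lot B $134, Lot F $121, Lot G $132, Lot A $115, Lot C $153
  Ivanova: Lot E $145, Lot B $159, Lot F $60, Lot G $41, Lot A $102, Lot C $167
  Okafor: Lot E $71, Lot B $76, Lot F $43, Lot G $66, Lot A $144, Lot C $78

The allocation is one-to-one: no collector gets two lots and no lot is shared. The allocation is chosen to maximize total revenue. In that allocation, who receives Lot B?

Osei receives Lot B.

Optimal: Lindqvist→Lot G ($118), Delgado→Lot F ($161), Osei→Lot B ($141), Bakr→Lot C ($153), Ivanova→Lot E ($145), Okafor→Lot A ($144) — total 118+161+141+153+145+144 = $862.
Max-entry greedy (repeatedly take the single best remaining cell) gives $835, worse by 27.
Next-best assignment: Lindqvist→Lot G, Delgado→Lot F, Osei→Lot C, Bakr→Lot B, Ivanova→Lot E, Okafor→Lot A = $855.
Swapping Osei↔Lindqvist (Osei→Lot G $55, Lindqvist→Lot B $65) loses 139.
Osei's own top lot is Lot C ($153), but forcing Osei→Lot C and reassigning the rest optimally gives only $855 — worse by 7.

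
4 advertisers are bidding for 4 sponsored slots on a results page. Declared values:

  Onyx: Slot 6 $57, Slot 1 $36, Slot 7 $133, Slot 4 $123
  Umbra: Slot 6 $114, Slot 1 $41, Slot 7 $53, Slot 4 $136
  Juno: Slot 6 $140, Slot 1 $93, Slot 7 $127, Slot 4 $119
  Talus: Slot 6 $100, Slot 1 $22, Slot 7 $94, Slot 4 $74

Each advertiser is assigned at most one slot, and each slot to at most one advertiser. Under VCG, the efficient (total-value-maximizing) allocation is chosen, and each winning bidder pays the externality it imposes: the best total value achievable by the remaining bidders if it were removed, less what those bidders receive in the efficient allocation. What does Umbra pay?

Efficient allocation: Onyx→Slot 7 ($133), Umbra→Slot 4 ($136), Juno→Slot 1 ($93), Talus→Slot 6 ($100); total welfare W = $462.
Umbra receives Slot 4 at value $136, so the others get W − 136 = $326.
Without Umbra: best allocation of the remaining 3 bidders over all 4 slots is Onyx→Slot 4 ($123), Juno→Slot 6 ($140), Talus→Slot 7 ($94), total $357.
VCG payment = (others' best without Umbra) − (others' welfare with Umbra) = 357 − 326 = $31.

Umbra pays $31.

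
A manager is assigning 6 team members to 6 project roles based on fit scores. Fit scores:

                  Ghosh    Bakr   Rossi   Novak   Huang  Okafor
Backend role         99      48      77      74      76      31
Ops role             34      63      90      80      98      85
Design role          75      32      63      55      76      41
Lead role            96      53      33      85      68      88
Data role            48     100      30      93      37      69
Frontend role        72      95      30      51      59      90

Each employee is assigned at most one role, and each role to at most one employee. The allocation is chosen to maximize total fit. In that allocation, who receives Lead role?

Optimal: Ghosh→Backend role (99 pts), Bakr→Frontend role (95 pts), Rossi→Ops role (90 pts), Novak→Data role (93 pts), Huang→Design role (76 pts), Okafor→Lead role (88 pts) — total 99+95+90+93+76+88 = 541 pts.
Max-entry greedy (repeatedly take the single best remaining cell) gives 535 pts, worse by 6.
Every other assignment is strictly worse.
Okafor's own top role is Frontend role (90 pts), but forcing Okafor→Frontend role and reassigning the rest optimally gives only 540 pts — worse by 1.

Okafor receives Lead role.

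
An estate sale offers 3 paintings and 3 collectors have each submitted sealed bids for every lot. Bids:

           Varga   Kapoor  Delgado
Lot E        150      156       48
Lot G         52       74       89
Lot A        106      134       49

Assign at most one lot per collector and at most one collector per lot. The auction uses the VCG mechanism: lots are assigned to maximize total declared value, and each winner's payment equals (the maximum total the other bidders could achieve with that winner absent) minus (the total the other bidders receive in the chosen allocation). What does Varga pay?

Efficient allocation: Varga→Lot E ($150), Kapoor→Lot A ($134), Delgado→Lot G ($89); total welfare W = $373.
Varga receives Lot E at value $150, so the others get W − 150 = $223.
Without Varga: best allocation of the remaining 2 bidders over all 3 lots is Kapoor→Lot E ($156), Delgado→Lot G ($89), total $245.
VCG payment = (others' best without Varga) − (others' welfare with Varga) = 245 − 223 = $22.

Varga pays $22.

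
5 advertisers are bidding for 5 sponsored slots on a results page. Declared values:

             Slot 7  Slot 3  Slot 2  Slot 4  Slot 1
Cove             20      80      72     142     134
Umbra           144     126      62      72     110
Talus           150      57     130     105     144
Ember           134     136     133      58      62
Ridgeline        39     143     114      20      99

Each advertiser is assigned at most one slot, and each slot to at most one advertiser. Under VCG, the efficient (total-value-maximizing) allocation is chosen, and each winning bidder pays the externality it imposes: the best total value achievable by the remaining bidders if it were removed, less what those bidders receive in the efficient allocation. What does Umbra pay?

Umbra pays $6.

Efficient allocation: Cove→Slot 4 ($142), Umbra→Slot 7 ($144), Talus→Slot 1 ($144), Ember→Slot 2 ($133), Ridgeline→Slot 3 ($143); total welfare W = $706.
Umbra receives Slot 7 at value $144, so the others get W − 144 = $562.
Without Umbra: best allocation of the remaining 4 bidders over all 5 slots is Cove→Slot 4 ($142), Talus→Slot 7 ($150), Ember→Slot 2 ($133), Ridgeline→Slot 3 ($143), total $568.
VCG payment = (others' best without Umbra) − (others' welfare with Umbra) = 568 − 562 = $6.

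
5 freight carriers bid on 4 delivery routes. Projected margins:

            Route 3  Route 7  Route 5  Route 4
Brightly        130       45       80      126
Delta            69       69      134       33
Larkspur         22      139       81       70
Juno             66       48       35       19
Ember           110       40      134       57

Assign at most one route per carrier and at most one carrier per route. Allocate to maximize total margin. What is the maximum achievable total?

Optimal: Ember→Route 3 ($110k), Larkspur→Route 7 ($139k), Delta→Route 5 ($134k), Brightly→Route 4 ($126k) — total 110+139+134+126 = $509k.

Max total: $509k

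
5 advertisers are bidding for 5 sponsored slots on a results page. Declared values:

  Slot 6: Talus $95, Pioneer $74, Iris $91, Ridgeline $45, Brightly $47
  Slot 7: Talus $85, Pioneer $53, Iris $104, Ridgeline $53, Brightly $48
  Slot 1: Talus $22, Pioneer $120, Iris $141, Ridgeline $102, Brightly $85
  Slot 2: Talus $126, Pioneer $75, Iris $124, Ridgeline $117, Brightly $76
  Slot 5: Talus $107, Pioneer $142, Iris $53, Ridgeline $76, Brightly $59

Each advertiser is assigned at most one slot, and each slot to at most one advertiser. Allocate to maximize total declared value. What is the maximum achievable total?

Maximum total: $543

Optimal: Talus→Slot 6 ($95), Pioneer→Slot 5 ($142), Iris→Slot 7 ($104), Ridgeline→Slot 2 ($117), Brightly→Slot 1 ($85) — total 95+142+104+117+85 = $543.
Swapping Iris↔Pioneer (Iris→Slot 5 $53, Pioneer→Slot 7 $53) loses 140.
No other one-to-one assignment exceeds $543.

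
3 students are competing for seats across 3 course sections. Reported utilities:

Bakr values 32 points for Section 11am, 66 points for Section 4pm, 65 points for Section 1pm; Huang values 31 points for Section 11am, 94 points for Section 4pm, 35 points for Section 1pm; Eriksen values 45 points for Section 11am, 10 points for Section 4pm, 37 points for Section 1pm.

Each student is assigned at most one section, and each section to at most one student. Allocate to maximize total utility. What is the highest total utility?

Maximum total: 204 points

Optimal: Bakr→Section 1pm (65 points), Huang→Section 4pm (94 points), Eriksen→Section 11am (45 points) — total 65+94+45 = 204 points.
Row-greedy (each student in turn takes its best remaining section) gives 146 points, worse by 58.
Next-best assignment: Bakr→Section 11am, Huang→Section 4pm, Eriksen→Section 1pm = 163 points.
No other one-to-one assignment exceeds 204 points.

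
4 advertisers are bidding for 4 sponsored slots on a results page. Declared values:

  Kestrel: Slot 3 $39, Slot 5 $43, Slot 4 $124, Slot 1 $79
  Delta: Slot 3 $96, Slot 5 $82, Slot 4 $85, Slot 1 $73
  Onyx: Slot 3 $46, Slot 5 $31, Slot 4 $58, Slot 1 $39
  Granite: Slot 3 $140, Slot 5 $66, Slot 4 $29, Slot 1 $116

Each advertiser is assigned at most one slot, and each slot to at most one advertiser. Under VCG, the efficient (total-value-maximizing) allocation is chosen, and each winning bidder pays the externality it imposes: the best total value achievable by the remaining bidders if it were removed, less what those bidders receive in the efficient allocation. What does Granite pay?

Granite pays $14.

Efficient allocation: Kestrel→Slot 4 ($124), Delta→Slot 5 ($82), Onyx→Slot 1 ($39), Granite→Slot 3 ($140); total welfare W = $385.
Granite receives Slot 3 at value $140, so the others get W − 140 = $245.
Without Granite: best allocation of the remaining 3 bidders over all 4 slots is Kestrel→Slot 4 ($124), Delta→Slot 3 ($96), Onyx→Slot 1 ($39), total $259.
VCG payment = (others' best without Granite) − (others' welfare with Granite) = 259 − 245 = $14.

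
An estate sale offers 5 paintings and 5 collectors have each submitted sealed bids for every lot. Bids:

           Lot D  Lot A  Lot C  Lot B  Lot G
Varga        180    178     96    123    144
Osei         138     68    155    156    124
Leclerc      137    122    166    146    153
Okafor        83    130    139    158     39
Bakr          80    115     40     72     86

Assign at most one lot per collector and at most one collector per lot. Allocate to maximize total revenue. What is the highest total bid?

Max total: $761

Optimal: Varga→Lot D ($180), Osei→Lot C ($155), Leclerc→Lot G ($153), Okafor→Lot B ($158), Bakr→Lot A ($115) — total 180+155+153+158+115 = $761.
Row-greedy (each collector in turn takes its best remaining lot) gives $718, worse by 43.
Checked against all permutations: $761 is optimal.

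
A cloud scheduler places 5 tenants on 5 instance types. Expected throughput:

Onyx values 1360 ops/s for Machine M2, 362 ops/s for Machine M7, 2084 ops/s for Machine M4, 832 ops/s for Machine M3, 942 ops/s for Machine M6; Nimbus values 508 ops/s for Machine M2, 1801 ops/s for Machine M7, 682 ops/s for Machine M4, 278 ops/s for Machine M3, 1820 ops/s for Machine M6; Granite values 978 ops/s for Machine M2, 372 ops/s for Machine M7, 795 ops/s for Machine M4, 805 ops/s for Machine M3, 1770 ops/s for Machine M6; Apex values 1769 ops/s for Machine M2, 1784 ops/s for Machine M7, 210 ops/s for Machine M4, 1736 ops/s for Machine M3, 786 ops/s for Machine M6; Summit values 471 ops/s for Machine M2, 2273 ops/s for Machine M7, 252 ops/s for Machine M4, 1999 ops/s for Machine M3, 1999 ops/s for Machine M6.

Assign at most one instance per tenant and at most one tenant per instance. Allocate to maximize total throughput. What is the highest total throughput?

Maximum total: 9423 ops/s

Optimal: Onyx→Machine M4 (2084 ops/s), Nimbus→Machine M7 (1801 ops/s), Granite→Machine M6 (1770 ops/s), Apex→Machine M2 (1769 ops/s), Summit→Machine M3 (1999 ops/s) — total 2084+1801+1770+1769+1999 = 9423 ops/s.
Row-greedy (each tenant in turn takes its best remaining instance) gives 8665 ops/s, worse by 758.
Next-best assignment: Onyx→Machine M4, Nimbus→Machine M6, Granite→Machine M2, Apex→Machine M3, Summit→Machine M7 = 8891 ops/s.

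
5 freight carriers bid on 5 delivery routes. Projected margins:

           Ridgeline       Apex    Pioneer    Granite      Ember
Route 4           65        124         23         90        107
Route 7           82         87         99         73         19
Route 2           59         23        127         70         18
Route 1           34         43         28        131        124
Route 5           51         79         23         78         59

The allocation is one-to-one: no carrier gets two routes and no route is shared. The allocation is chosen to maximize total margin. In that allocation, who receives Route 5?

Granite receives Route 5.

This is the linear assignment problem.
Optimal: Ridgeline→Route 7 ($82k), Apex→Route 4 ($124k), Pioneer→Route 2 ($127k), Granite→Route 5 ($78k), Ember→Route 1 ($124k) — total 82+124+127+78+124 = $535k.
Max-entry greedy (repeatedly take the single best remaining cell) gives $523k, worse by 12.
Next-best assignment: Ridgeline→Route 7, Apex→Route 5, Pioneer→Route 2, Granite→Route 1, Ember→Route 4 = $526k.
Checked against all permutations: $535k is optimal.
Granite's own top route is Route 1 ($131k), but forcing Granite→Route 1 and reassigning the rest optimally gives only $526k — worse by 9.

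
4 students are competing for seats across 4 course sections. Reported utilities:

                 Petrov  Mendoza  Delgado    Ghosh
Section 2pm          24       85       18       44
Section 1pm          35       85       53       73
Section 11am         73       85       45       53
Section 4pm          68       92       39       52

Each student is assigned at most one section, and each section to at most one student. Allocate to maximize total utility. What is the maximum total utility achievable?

Optimal: Petrov→Section 4pm (68 points), Mendoza→Section 2pm (85 points), Delgado→Section 11am (45 points), Ghosh→Section 1pm (73 points) — total 68+85+45+73 = 271 points.

Maximum total: 271 points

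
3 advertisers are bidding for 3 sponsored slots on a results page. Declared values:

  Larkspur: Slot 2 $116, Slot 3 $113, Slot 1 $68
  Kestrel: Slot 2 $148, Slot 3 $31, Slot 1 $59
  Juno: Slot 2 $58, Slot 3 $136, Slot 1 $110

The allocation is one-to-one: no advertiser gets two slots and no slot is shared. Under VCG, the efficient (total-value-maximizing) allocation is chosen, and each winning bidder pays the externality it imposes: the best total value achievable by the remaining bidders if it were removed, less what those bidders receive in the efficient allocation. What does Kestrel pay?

Efficient allocation: Larkspur→Slot 3 ($113), Kestrel→Slot 2 ($148), Juno→Slot 1 ($110); total welfare W = $371.
Kestrel receives Slot 2 at value $148, so the others get W − 148 = $223.
Without Kestrel: best allocation of the remaining 2 bidders over all 3 slots is Larkspur→Slot 2 ($116), Juno→Slot 3 ($136), total $252.
VCG payment = (others' best without Kestrel) − (others' welfare with Kestrel) = 252 − 223 = $29.

Kestrel pays $29.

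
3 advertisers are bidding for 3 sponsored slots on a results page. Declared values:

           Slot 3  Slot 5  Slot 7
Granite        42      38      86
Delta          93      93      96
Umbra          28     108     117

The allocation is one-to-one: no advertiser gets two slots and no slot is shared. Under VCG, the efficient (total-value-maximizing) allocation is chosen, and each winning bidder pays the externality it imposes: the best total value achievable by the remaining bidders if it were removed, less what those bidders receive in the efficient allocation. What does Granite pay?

Granite pays $9.

Efficient allocation: Granite→Slot 7 ($86), Delta→Slot 3 ($93), Umbra→Slot 5 ($108); total welfare W = $287.
Granite receives Slot 7 at value $86, so the others get W − 86 = $201.
Without Granite: best allocation of the remaining 2 bidders over all 3 slots is Delta→Slot 3 ($93), Umbra→Slot 7 ($117), total $210.
VCG payment = (others' best without Granite) − (others' welfare with Granite) = 210 − 201 = $9.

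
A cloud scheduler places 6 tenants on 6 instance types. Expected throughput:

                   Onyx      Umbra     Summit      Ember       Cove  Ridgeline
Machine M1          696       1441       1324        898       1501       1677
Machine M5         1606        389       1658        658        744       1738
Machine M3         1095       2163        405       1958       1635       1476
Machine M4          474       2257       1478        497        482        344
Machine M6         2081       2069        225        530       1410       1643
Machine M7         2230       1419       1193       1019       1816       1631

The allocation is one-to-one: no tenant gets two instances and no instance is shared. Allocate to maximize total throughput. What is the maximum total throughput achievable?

Optimal: Onyx→Machine M6 (2081 ops/s), Umbra→Machine M4 (2257 ops/s), Summit→Machine M5 (1658 ops/s), Ember→Machine M3 (1958 ops/s), Cove→Machine M7 (1816 ops/s), Ridgeline→Machine M1 (1677 ops/s) — total 2081+2257+1658+1958+1816+1677 = 11447 ops/s.
Column-greedy (each instance in turn goes to its best remaining tenant) gives 9892 ops/s, worse by 1555.

Maximum total: 11447 ops/s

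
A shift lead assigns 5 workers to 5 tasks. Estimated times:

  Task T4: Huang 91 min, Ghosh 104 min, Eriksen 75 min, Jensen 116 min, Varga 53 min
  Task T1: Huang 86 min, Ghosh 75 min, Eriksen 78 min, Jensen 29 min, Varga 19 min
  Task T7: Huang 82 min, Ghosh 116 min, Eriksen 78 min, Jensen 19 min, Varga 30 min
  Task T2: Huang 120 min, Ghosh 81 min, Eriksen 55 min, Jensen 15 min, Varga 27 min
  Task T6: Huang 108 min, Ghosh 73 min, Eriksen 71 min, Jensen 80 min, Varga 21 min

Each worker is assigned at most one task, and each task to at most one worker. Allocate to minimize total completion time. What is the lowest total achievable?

Optimal: Huang→Task T4 (91 min), Ghosh→Task T6 (73 min), Eriksen→Task T2 (55 min), Jensen→Task T7 (19 min), Varga→Task T1 (19 min) — total 91+73+55+19+19 = 257 min.
Row-greedy (each worker in turn takes its cheapest remaining task) gives 292 min, worse by 35.
Next-best assignment: Huang→Task T4, Ghosh→Task T1, Eriksen→Task T2, Jensen→Task T7, Varga→Task T6 = 261 min.
Every other assignment is strictly worse.

Minimum total: 257 min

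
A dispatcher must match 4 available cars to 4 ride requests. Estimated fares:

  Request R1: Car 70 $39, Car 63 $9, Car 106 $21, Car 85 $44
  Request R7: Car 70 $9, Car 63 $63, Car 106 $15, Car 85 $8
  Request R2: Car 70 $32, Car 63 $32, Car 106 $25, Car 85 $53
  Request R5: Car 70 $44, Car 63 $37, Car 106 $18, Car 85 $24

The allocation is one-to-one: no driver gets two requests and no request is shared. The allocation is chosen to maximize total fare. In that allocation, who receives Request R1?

Car 106 receives Request R1.

Treat this as an assignment problem: match each driver to one request.
Optimal: Car 70→Request R5 ($44), Car 63→Request R7 ($63), Car 106→Request R1 ($21), Car 85→Request R2 ($53) — total 44+63+21+53 = $181.
No other one-to-one assignment exceeds $181.
Car 106's own top request is Request R2 ($25), but forcing Car 106→Request R2 and reassigning the rest optimally gives only $176 — worse by 5.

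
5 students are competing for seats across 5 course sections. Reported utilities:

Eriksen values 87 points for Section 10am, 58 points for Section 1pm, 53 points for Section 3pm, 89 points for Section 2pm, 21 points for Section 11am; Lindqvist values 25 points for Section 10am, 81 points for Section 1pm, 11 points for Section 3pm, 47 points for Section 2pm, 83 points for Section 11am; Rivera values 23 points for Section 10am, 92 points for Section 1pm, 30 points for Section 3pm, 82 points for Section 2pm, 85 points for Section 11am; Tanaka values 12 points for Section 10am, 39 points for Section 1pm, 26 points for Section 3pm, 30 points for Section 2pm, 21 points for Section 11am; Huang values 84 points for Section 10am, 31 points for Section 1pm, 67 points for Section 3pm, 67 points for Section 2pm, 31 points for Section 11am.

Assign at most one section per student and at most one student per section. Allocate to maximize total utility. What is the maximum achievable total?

Maximum total: 374 points

Optimal: Eriksen→Section 2pm (89 points), Lindqvist→Section 11am (83 points), Rivera→Section 1pm (92 points), Tanaka→Section 3pm (26 points), Huang→Section 10am (84 points) — total 89+83+92+26+84 = 374 points.
Column-greedy (each section in turn goes to its best remaining student) gives 314 points, worse by 60.
Next-best assignment: Eriksen→Section 2pm, Lindqvist→Section 1pm, Rivera→Section 11am, Tanaka→Section 3pm, Huang→Section 10am = 365 points.
Swapping Huang↔Rivera (Huang→Section 1pm 31 points, Rivera→Section 10am 23 points) loses 122.
Every other assignment is strictly worse.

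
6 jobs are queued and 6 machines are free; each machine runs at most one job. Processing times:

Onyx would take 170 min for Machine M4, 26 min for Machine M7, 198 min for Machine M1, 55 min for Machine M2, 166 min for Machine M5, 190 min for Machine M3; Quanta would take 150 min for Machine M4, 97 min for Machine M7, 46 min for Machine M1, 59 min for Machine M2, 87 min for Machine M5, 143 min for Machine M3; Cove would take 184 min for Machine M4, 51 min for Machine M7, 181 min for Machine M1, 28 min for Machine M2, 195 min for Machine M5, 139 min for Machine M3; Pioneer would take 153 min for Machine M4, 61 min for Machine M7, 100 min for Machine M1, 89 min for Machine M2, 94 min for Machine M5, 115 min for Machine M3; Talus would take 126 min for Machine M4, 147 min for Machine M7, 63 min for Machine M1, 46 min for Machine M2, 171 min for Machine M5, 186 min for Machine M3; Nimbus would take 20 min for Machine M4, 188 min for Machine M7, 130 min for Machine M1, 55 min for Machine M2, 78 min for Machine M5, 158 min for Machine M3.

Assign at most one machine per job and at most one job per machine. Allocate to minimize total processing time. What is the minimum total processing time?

Minimum total: 339 min

Optimal: Onyx→Machine M7 (26 min), Quanta→Machine M5 (87 min), Cove→Machine M2 (28 min), Pioneer→Machine M3 (115 min), Talus→Machine M1 (63 min), Nimbus→Machine M4 (20 min) — total 26+87+28+115+63+20 = 339 min.
Next-best assignment: Onyx→Machine M7, Quanta→Machine M1, Cove→Machine M3, Pioneer→Machine M5, Talus→Machine M2, Nimbus→Machine M4 = 371 min.
Checked against all permutations: 339 min is optimal.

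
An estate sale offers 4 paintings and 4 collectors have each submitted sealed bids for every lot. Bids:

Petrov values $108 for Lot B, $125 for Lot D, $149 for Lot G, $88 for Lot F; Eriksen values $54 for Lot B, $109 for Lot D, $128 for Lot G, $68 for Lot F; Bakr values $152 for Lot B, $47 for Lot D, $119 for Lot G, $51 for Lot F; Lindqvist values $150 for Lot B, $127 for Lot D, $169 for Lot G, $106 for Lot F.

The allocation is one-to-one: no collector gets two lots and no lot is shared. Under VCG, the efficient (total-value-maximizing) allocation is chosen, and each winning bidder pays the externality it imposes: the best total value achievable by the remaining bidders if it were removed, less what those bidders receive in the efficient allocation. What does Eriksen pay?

Efficient allocation: Petrov→Lot F ($88), Eriksen→Lot D ($109), Bakr→Lot B ($152), Lindqvist→Lot G ($169); total welfare W = $518.
Eriksen receives Lot D at value $109, so the others get W − 109 = $409.
Without Eriksen: best allocation of the remaining 3 bidders over all 4 lots is Petrov→Lot D ($125), Bakr→Lot B ($152), Lindqvist→Lot G ($169), total $446.
VCG payment = (others' best without Eriksen) − (others' welfare with Eriksen) = 446 − 409 = $37.

Eriksen pays $37.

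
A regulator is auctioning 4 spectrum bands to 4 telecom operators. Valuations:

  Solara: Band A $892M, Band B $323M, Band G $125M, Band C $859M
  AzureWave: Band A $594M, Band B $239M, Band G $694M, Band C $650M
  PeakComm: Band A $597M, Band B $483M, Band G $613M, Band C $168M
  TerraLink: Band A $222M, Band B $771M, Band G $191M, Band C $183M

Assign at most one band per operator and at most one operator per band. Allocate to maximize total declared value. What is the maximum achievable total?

Maximum total: $2926M

Optimal: Solara→Band A ($892M), AzureWave→Band C ($650M), PeakComm→Band G ($613M), TerraLink→Band B ($771M) — total 892+650+613+771 = $2926M.
Row-greedy (each operator in turn takes its best remaining band) gives $2252M, worse by 674.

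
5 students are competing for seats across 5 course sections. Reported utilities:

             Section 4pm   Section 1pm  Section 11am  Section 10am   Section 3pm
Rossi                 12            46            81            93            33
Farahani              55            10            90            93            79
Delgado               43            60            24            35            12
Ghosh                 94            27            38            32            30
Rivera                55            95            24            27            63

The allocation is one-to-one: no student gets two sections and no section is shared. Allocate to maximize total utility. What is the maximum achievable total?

Max total: 400 points

Optimal: Rossi→Section 10am (93 points), Farahani→Section 11am (90 points), Delgado→Section 1pm (60 points), Ghosh→Section 4pm (94 points), Rivera→Section 3pm (63 points) — total 93+90+60+94+63 = 400 points.
Max-entry greedy (repeatedly take the single best remaining cell) gives 384 points, worse by 16.
Next-best assignment: Rossi→Section 11am, Farahani→Section 10am, Delgado→Section 1pm, Ghosh→Section 4pm, Rivera→Section 3pm = 391 points.
Swapping Rivera↔Ghosh (Rivera→Section 4pm 55 points, Ghosh→Section 3pm 30 points) loses 72.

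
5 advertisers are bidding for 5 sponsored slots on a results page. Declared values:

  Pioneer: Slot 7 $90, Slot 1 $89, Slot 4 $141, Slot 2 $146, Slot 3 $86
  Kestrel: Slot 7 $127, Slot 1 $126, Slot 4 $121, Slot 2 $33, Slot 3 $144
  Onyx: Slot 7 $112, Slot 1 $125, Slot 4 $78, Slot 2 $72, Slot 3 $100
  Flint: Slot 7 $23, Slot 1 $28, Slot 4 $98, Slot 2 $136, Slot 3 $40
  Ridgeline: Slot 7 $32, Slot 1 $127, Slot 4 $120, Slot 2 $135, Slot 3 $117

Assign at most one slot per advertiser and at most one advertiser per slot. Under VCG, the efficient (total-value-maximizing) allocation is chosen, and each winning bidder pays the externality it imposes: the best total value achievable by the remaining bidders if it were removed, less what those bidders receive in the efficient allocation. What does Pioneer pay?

Efficient allocation: Pioneer→Slot 4 ($141), Kestrel→Slot 3 ($144), Onyx→Slot 7 ($112), Flint→Slot 2 ($136), Ridgeline→Slot 1 ($127); total welfare W = $660.
Pioneer receives Slot 4 at value $141, so the others get W − 141 = $519.
Without Pioneer: best allocation of the remaining 4 bidders over all 5 slots is Kestrel→Slot 3 ($144), Onyx→Slot 1 ($125), Flint→Slot 2 ($136), Ridgeline→Slot 4 ($120), total $525.
VCG payment = (others' best without Pioneer) − (others' welfare with Pioneer) = 525 − 519 = $6.

Pioneer pays $6.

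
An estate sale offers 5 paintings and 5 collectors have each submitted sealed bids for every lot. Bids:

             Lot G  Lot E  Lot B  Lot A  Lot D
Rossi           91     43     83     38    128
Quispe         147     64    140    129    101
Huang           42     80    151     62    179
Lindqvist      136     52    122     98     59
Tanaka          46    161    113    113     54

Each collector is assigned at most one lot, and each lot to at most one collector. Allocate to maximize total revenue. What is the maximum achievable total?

Treat this as an assignment problem: match each collector to one lot.
Optimal: Rossi→Lot D ($128), Quispe→Lot A ($129), Huang→Lot B ($151), Lindqvist→Lot G ($136), Tanaka→Lot E ($161) — total 128+129+151+136+161 = $705.
Row-greedy (each collector in turn takes its best remaining lot) gives $685, worse by 20.
Swapping Quispe↔Rossi (Quispe→Lot D $101, Rossi→Lot A $38) loses 118.

Max total: $705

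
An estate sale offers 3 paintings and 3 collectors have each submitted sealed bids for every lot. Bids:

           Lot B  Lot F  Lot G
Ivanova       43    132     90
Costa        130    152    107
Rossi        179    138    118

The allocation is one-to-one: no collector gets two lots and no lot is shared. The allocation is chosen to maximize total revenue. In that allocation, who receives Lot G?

Treat this as an assignment problem: match each collector to one lot.
Optimal: Ivanova→Lot G ($90), Costa→Lot F ($152), Rossi→Lot B ($179) — total 90+152+179 = $421.
Row-greedy (each collector in turn takes its best remaining lot) gives $380, worse by 41.
Every other assignment is strictly worse.
Ivanova's own top lot is Lot F ($132), but forcing Ivanova→Lot F and reassigning the rest optimally gives only $418 — worse by 3.

Ivanova receives Lot G.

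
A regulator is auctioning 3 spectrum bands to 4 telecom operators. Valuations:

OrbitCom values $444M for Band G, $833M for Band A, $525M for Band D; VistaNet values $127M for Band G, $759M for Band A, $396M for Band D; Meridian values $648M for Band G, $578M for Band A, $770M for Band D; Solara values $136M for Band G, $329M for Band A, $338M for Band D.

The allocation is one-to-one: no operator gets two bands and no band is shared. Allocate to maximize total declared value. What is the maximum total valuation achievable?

Max total: $1973M

Optimal: OrbitCom→Band G ($444M), VistaNet→Band A ($759M), Meridian→Band D ($770M) — total 444+759+770 = $1973M.
Row-greedy (each operator in turn takes its best remaining band) gives $1877M, worse by 96.
Next-best assignment: Meridian→Band G, VistaNet→Band A, OrbitCom→Band D = $1932M.
Swapping VistaNet↔OrbitCom (VistaNet→Band G $127M, OrbitCom→Band A $833M) loses 243.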